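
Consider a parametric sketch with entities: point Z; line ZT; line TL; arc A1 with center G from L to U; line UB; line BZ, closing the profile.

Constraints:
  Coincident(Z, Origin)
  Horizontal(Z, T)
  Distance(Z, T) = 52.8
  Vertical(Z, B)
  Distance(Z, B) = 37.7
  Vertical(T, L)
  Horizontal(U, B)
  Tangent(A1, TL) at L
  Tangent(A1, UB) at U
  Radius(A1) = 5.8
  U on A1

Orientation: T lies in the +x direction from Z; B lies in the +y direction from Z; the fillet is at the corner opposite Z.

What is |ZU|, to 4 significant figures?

60.25

Z is at the origin; ZT is horizontal with |ZT| = 52.8 and T on the +x side, so T = (52.80, 0.000). Z and B share the same x with |ZB| = 37.7 and B on the +y side, so B = (0.000, 37.70). The virtual corner opposite Z is at (52.80, 37.70). The tangent condition forces GL to be normal to TL and the tangent condition forces GU to be normal to UB, with radius 5.8, so the center G sits 5.8 in from both sides at G = (47.00, 31.90). That places the tangent points at L = (52.80, 31.90) on TL and U = (47.00, 37.70) on UB. Then |ZU| = |U − Z| = 60.25.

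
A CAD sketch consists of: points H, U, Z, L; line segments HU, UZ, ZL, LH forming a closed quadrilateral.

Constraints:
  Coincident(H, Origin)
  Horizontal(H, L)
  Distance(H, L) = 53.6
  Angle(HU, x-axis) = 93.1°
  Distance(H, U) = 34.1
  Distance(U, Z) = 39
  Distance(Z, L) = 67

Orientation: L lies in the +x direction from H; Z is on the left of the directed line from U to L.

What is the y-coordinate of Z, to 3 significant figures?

61.1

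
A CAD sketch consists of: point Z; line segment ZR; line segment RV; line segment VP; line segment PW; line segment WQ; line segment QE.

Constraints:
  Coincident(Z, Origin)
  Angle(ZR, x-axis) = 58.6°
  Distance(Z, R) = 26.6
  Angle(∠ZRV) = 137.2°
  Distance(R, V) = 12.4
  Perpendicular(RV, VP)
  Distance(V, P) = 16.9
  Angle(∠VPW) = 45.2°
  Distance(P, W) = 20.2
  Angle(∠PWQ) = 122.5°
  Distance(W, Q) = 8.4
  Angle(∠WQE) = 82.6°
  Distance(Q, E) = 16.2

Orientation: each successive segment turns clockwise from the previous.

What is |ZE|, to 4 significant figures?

39.10

Z is at the origin; ZR runs at 58.6° with length 26.6, so R = (13.86, 22.70). ∠ZRV = 137.2° gives RV at 15.80° from the x-axis; with |RV| = 12.4, V = (25.79, 26.08). RV is perpendicular to VP, so VP runs at -74.20°; with |VP| = 16.9, P = (30.39, 9.819). ∠VPW = 45.2° gives PW at 151.0° from the x-axis; with |PW| = 20.2, W = (12.72, 19.61). ∠PWQ = 122.5° gives WQ at 93.50° from the x-axis; with |WQ| = 8.4, Q = (12.21, 28.00). ∠WQE = 82.6° gives QE at -3.900° from the x-axis; with |QE| = 16.2, E = (28.37, 26.89). Then |ZE| = |E − Z| = 39.10.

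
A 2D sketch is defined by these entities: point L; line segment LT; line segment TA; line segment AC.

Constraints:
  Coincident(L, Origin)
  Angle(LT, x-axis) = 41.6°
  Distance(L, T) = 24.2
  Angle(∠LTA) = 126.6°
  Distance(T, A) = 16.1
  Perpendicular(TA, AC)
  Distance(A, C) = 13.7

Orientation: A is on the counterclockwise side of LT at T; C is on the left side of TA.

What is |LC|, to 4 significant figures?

31.06

L is at the origin; LT runs at 41.6° with length 24.2, so T = 24.2·(cos 41.6°, sin 41.6°) = (18.10, 16.07). ∠LTA = 126.6°, so TA runs at 41.6° + (180° − 126.6°) = 95.00° from the x-axis; with |TA| = 16.1, A = T + 16.1·(cos 95.00°, sin 95.00°) = (16.69, 32.11). The perpendicularity gives AC at right angles to TA; with |AC| = 13.7 on the left of TA, C = A + 13.7·(-0.9962, -0.08716) = (3.046, 30.91). Then |LC| = |C − L| = 31.06.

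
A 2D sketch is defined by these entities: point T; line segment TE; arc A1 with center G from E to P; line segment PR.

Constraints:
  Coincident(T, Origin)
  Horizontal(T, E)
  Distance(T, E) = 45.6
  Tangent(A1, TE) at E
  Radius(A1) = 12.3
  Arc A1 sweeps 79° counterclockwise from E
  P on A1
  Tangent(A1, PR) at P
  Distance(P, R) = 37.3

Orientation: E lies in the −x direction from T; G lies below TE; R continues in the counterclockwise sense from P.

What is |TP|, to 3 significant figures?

58.5

T is at the origin; TE is horizontal with |TE| = 45.6 and E on the −x side, so E = (-45.6, 0.00). Tangency of A1 to TE means the radius GE is perpendicular to TE, so G = E + (0, -12.3) = (-45.6, -12.3). On A1, E sits at bearing 90° from G; a 79° counterclockwise sweep puts P at bearing 169°, so P = G + 12.3·(cos 169°, sin 169°) = (-57.7, -9.95). Then |TP| = |P − T| = 58.5.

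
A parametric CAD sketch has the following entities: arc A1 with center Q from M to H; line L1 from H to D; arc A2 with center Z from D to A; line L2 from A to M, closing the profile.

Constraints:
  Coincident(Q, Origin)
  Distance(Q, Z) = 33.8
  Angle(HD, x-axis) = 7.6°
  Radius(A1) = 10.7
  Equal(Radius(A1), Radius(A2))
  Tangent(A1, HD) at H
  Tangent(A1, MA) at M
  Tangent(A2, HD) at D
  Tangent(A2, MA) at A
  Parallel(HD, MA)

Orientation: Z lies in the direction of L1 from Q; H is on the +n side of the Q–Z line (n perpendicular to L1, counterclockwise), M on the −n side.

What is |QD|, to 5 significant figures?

35.453

Tangency of A1 to both parallel lines with radius 10.7 puts H and M at Q ± 10.7·n: H = (-1.4151, 10.606), M = (1.4151, -10.606). Equal radii place D and A the same way about Z: D = Z + 10.7·n = (32.088, 15.076), A = Z − 10.7·n = (34.918, -6.1357). Then |QD| = |D − Q| = 35.453.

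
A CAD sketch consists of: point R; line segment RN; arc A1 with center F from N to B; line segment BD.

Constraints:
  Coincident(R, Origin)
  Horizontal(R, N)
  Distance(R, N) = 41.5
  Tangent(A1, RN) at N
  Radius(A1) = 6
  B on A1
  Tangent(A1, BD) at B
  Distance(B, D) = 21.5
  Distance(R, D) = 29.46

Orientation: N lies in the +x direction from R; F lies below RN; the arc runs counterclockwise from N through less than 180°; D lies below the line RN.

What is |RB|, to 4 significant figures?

37.00

Checks: |RN| = 41.50 ✓; |FB| = 6.000 ✓; ∠(FB, BD) = 90.00° ✓; |BD| = 21.50 ✓; |RD| = 29.46 ✓.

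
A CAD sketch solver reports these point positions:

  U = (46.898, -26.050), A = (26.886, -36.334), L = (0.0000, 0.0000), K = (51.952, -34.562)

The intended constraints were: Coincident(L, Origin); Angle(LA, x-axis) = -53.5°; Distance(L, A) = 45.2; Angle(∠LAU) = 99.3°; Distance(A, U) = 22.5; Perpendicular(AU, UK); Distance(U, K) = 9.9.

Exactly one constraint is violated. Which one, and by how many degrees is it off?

Perpendicular(AU, UK) — off by 3.50°.

L = (0.00, 0.00) ✓; LA at -53.50° ✓; |LA| = 45.20 ✓; ∠LAU = 99.30° ✓; |AU| = 22.50 ✓; ∠(AU, UK) = 86.50° ✗; |UK| = 9.899 ✓.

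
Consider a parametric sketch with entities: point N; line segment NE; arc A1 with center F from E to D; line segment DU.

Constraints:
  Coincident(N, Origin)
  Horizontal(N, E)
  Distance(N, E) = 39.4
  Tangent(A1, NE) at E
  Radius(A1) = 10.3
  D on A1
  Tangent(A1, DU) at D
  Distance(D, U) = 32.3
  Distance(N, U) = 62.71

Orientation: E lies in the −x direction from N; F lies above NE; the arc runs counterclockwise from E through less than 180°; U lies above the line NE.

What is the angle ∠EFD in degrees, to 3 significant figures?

117°

Checks: |NE| = 39.40 ✓; |FD| = 10.30 ✓; ∠(FD, DU) = 90.00° ✓; |DU| = 32.30 ✓; |NU| = 62.71 ✓.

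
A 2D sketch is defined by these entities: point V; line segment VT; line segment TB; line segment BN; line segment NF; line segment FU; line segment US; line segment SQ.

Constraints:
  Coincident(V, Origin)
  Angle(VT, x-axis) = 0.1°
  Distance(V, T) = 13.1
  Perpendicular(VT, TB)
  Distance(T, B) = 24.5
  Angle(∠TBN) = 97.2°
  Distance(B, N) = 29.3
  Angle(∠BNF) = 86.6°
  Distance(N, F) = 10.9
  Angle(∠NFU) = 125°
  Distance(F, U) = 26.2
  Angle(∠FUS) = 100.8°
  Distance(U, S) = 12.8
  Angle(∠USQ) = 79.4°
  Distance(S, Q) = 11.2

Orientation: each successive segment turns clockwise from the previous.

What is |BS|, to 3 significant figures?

15.3

V is at the origin; VT runs at 0.1° with length 13.1, so T = (13.1, 0.0229). The perpendicularity gives TB at right angles to VT, so TB runs at -89.9°; with |TB| = 24.5, B = (13.1, -24.5). ∠TBN = 97.2° gives BN at -173° from the x-axis; with |BN| = 29.3, N = (-15.9, -28.2). ∠BNF = 86.6° gives NF at 93.9° from the x-axis; with |NF| = 10.9, F = (-16.7, -17.3). ∠NFU = 125.0° gives FU at 38.9° from the x-axis; with |FU| = 26.2, U = (3.73, -0.873). ∠FUS = 100.8° gives US at -40.3° from the x-axis; with |US| = 12.8, S = (13.5, -9.15). Then |BS| = |S − B| = 15.3.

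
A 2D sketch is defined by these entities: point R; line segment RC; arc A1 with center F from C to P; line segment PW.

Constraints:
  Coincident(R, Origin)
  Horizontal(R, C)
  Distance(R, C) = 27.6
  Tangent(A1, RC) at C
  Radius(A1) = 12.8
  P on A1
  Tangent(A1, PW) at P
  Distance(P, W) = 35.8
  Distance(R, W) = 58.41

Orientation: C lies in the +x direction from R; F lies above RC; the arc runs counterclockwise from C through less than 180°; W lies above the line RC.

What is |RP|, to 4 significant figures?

43.16

Checks: |FP| = 12.80 ✓; ∠(FP, PW) = 90.00° ✓; |PW| = 35.80 ✓; |RW| = 58.41 ✓.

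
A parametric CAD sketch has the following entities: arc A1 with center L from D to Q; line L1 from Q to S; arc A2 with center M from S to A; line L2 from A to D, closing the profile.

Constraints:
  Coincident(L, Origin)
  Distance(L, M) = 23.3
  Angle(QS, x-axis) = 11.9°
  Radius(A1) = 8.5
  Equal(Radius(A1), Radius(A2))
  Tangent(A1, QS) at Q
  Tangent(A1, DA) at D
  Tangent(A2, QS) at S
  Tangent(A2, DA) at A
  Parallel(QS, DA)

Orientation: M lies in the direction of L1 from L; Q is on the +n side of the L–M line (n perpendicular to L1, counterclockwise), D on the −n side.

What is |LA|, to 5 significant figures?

24.802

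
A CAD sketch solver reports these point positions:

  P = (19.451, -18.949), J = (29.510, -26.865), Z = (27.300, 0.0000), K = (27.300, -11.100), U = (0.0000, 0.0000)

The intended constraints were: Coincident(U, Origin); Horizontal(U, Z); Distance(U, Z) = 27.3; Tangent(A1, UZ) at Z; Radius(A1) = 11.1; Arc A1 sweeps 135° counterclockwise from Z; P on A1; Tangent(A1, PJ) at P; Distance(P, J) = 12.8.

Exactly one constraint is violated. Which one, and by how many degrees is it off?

Tangent(A1, PJ) at P — off by 6.80°.

U = (0.00, 0.00) ✓; U.y = 0.00, Z.y = 0.00 ✓; |UZ| = 27.30 ✓; ∠(KZ, ZU) = 90.00° ✓; |KZ| = 11.10 ✓; bearing(K→P) − bearing(K→Z) = 135.0° ✓; |KP| = 11.10 ✓; ∠(KP, PJ) = 83.20° ✗; |PJ| = 12.80 ✓.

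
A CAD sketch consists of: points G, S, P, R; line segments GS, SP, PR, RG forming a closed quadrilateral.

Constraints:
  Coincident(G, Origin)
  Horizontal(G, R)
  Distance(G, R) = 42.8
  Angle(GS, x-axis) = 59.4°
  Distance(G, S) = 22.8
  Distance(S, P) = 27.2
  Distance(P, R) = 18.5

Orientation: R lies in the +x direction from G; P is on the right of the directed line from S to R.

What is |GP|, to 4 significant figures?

25.13

G is at the origin; G and R share the same y with |GR| = 42.8 and R in +x, so R = (42.8, 0). GS runs at 59.4° with |GS| = 22.8, so S = (11.61, 19.62). P is determined by |SP| = 27.2 and |PR| = 18.5 together: it lies at the intersection of circle(S, 27.2) and circle(R, 18.5). With |SR| = 36.85, the foot of the radical line on SR is 23.82 from S and the perpendicular offset is √(27.2² − 23.82²) = 13.13. Taking the right-of-SR solution: P = (24.78, -4.174).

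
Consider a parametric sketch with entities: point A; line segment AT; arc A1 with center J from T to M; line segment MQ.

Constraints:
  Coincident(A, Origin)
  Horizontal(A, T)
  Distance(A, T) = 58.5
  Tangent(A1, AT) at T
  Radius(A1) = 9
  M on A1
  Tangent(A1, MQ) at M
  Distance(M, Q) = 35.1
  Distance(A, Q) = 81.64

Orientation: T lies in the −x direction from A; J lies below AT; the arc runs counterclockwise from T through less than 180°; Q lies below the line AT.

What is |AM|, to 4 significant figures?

68.04

A is at the origin; A and T share the same y with |AT| = 58.5 and T on the −x side, so T = (-58.50, 0.000). A1 meets AT tangentially, so JT is at right angles to AT, so J = T + (0, -9) = (-58.50, -9.000). Since JM ⟂ MQ (tangency), |JQ| = √(9.0² + 35.1²) = 36.24 regardless of where M sits on A1. So Q lies on both circle(A, 81.64) and circle(J, 36.24); the below-AT intersection is Q = (-68.96, -43.69). M is the foot of the tangent from Q: M = (-67.49, -8.622).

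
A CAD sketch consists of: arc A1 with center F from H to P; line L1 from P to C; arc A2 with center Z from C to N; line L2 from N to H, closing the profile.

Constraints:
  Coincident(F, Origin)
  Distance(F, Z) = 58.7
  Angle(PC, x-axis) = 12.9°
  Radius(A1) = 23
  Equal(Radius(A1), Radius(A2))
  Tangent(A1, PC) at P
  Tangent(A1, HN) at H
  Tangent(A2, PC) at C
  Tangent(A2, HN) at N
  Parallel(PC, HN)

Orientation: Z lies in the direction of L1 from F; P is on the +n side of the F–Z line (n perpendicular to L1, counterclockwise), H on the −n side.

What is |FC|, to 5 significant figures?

63.045

Tangency of A1 to both parallel lines with radius 23.0 puts P and H at F ± 23.0·n: P = (-5.1348, 22.420), H = (5.1348, -22.420). Equal radii place C and N the same way about Z: C = Z + 23.0·n = (52.084, 35.524), N = Z − 23.0·n = (62.353, -9.3147). Then |FC| = |C − F| = 63.045.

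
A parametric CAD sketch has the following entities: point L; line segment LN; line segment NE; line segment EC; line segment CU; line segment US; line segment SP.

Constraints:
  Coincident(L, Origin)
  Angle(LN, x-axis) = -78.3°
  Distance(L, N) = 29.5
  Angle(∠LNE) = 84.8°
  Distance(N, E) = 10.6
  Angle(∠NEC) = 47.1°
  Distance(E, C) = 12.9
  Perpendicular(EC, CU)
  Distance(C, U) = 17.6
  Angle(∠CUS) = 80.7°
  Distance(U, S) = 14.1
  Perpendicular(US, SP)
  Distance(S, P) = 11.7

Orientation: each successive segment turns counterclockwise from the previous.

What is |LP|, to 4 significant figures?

31.64

∠CUS = 80.7° gives US at -20.90° from the x-axis; with |US| = 14.1, S = (9.294, -39.56). The perpendicularity gives SP at right angles to US, so SP runs at 69.10°; with |SP| = 11.7, P = (13.47, -28.63). Then |LP| = |P − L| = 31.64.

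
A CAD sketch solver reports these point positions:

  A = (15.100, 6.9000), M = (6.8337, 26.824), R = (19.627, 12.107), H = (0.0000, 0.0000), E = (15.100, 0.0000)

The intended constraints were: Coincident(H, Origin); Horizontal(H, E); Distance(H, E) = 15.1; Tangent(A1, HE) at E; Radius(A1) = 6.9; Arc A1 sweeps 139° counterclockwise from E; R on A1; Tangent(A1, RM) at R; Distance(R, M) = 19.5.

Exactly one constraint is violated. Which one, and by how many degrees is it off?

Tangent(A1, RM) at R — off by 8.00°.

H = (0.00, 0.00) ✓; H.y = 0.00, E.y = 0.00 ✓; |HE| = 15.10 ✓; ∠(AE, EH) = 90.00° ✓; |AE| = 6.900 ✓; bearing(A→R) − bearing(A→E) = 139.0° ✓; |AR| = 6.900 ✓; ∠(AR, RM) = 98.00° ✗; |RM| = 19.50 ✓.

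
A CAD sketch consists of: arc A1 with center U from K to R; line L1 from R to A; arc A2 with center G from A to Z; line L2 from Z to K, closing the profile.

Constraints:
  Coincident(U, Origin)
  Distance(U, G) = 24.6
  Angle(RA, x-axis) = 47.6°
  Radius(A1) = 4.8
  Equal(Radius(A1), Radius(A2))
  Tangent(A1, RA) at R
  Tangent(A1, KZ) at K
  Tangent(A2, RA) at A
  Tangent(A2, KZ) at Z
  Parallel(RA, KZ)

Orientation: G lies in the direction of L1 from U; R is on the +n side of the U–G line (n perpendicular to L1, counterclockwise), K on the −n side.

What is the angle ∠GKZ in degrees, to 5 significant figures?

11.041°

Tangency of A1 to both parallel lines with radius 4.8 puts R and K at U ± 4.8·n: R = (-3.5446, 3.2367), K = (3.5446, -3.2367). Equal radii place A and Z the same way about G: A = G + 4.8·n = (13.043, 21.403), Z = G − 4.8·n = (20.132, 14.929). Then cos ∠GKZ = KG·KZ / (|KG||KZ|), giving 11.041°.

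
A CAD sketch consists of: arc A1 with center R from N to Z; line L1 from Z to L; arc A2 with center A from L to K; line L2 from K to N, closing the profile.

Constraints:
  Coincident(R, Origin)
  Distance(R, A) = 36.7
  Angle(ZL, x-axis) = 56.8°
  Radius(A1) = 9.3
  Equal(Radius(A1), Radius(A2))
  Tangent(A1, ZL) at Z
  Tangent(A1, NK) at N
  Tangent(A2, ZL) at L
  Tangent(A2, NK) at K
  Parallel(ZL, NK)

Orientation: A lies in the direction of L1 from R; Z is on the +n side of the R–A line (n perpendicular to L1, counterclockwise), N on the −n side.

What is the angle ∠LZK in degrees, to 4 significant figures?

26.88°

The slot axis is L1's direction at 56.8°, so u = (cos 56.8°, sin 56.8°) = (0.5476, 0.8368) and n = (−sin 56.8°, cos 56.8°) = (-0.8368, 0.5476). R is at the origin and A lies 36.7 along u from R, so A = 36.7·u = (20.10, 30.71). Tangency of A1 to both parallel lines with radius 9.3 puts Z and N at R ± 9.3·n: Z = (-7.782, 5.092), N = (7.782, -5.092). Equal radii place L and K the same way about A: L = A + 9.3·n = (12.31, 35.80), K = A − 9.3·n = (27.88, 25.62). Then cos ∠LZK = ZL·ZK / (|ZL||ZK|), giving 26.88°.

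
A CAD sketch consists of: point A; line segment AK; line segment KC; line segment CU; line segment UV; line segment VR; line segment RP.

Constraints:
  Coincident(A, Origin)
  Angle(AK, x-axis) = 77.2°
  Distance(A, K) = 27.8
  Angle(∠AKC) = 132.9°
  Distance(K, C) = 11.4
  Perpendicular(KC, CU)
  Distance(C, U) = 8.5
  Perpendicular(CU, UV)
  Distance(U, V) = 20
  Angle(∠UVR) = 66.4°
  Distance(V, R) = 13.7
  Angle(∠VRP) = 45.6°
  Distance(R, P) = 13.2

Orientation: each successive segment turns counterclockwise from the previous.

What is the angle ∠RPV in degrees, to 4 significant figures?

69.73°

A is at the origin; AK runs at 77.2° with length 27.8, so K = (6.159, 27.11). ∠AKC = 132.9° gives KC at 124.3° from the x-axis; with |KC| = 11.4, C = (-0.2651, 36.53). The perpendicularity gives CU at right angles to KC, so CU runs at -145.7°; with |CU| = 8.5, U = (-7.287, 31.74). The perpendicularity gives UV at right angles to CU, so UV runs at -55.70°; with |UV| = 20.0, V = (3.984, 15.21). ∠UVR = 66.4° gives VR at 57.90° from the x-axis; with |VR| = 13.7, R = (11.26, 26.82). ∠VRP = 45.6° gives RP at -167.7° from the x-axis; with |RP| = 13.2, P = (-1.633, 24.01). Then cos ∠RPV = PR·PV / (|PR||PV|), giving 69.73°.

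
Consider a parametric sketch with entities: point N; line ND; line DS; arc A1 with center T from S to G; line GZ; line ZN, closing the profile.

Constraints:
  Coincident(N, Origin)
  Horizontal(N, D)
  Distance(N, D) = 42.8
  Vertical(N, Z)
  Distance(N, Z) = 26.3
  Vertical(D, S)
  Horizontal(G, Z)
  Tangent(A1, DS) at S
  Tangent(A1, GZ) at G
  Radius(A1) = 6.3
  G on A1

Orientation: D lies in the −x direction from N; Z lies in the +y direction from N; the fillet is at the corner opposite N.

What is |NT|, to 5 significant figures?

41.620

N is at the origin; ND is horizontal with |ND| = 42.8 and D on the −x side, so D = (-42.800, 0.0000). N and Z share the same x with |NZ| = 26.3 and Z on the +y side, so Z = (0.0000, 26.300). The virtual corner opposite N is at (-42.800, 26.300). Tangency of A1 to DS means the radius TS is perpendicular to DS and tangency of A1 to GZ means the radius TG is perpendicular to GZ, with radius 6.3, so the center T sits 6.3 in from both sides at T = (-36.500, 20.000). Then |NT| = |T − N| = 41.620.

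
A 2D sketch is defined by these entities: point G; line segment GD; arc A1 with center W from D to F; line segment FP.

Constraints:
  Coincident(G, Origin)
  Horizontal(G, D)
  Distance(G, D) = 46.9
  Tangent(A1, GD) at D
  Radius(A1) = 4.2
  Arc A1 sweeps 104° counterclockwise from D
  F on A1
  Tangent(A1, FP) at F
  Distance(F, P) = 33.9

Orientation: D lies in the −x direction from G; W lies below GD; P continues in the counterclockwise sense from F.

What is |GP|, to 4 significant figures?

57.29

On A1, D sits at bearing 90° from W; a 104° counterclockwise sweep puts F at bearing 194°, so F = W + 4.2·(cos 194°, sin 194°) = (-50.98, -5.216). Tangency of A1 to FP means the radius WF is perpendicular to FP, so FP runs along (−sin 194°, cos 194°); with |FP| = 33.9, P = (-42.77, -38.11). Then |GP| = |P − G| = 57.29.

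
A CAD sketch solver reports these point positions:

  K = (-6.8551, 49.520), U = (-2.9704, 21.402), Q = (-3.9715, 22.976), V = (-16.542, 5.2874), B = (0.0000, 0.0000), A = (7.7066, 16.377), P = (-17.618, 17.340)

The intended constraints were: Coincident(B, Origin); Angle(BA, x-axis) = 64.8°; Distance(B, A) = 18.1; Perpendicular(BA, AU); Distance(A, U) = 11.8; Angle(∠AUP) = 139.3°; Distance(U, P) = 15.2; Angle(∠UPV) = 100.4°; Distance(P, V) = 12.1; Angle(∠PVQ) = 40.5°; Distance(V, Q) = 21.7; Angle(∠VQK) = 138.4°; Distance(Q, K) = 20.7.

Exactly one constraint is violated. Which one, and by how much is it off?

Distance(Q, K) = 20.7 — off by 6.00.

B = (0.00, 0.00) ✓; BA at 64.80° ✓; |BA| = 18.10 ✓; ∠(BA, AU) = 90.00° ✓; |AU| = 11.80 ✓; ∠AUP = 139.3° ✓; |UP| = 15.20 ✓; ∠UPV = 100.4° ✓; |PV| = 12.10 ✓; ∠PVQ = 40.50° ✓; |VQ| = 21.70 ✓; ∠VQK = 138.4° ✓; |QK| = 26.70 ✗.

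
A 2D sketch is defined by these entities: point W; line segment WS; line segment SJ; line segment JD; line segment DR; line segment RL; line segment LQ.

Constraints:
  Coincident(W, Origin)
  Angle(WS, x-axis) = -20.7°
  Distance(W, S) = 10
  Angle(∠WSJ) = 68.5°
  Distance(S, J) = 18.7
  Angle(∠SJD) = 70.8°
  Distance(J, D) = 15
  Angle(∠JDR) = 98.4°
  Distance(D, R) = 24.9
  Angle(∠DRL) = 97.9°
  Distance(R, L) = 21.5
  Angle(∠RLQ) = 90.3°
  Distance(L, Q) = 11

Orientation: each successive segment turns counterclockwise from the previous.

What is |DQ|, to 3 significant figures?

28.5

∠DRL = 97.9° gives RL at 3.70° from the x-axis; with |RL| = 21.5, L = (21.5, -13.0). ∠RLQ = 90.3° gives LQ at 93.4° from the x-axis; with |LQ| = 11.0, Q = (20.8, -1.99). Then |DQ| = |Q − D| = 28.5.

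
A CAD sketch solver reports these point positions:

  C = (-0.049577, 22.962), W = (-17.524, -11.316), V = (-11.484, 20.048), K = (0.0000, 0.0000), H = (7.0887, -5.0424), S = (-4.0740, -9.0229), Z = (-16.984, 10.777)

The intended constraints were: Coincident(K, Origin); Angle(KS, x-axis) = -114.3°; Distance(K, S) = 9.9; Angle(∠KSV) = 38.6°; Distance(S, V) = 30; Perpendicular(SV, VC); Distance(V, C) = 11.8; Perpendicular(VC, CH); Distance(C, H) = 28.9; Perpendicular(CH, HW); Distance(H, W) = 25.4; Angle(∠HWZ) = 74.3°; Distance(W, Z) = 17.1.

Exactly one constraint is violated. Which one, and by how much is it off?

Distance(W, Z) = 17.1 — off by 5.00.

K = (0.00, 0.00) ✓; KS at -114.3° ✓; |KS| = 9.900 ✓; ∠KSV = 38.60° ✓; |SV| = 30.00 ✓; ∠(SV, VC) = 90.00° ✓; |VC| = 11.80 ✓; ∠(VC, CH) = 90.00° ✓; |CH| = 28.90 ✓; ∠(CH, HW) = 90.00° ✓; |HW| = 25.40 ✓; ∠HWZ = 74.30° ✓; |WZ| = 22.10 ✗.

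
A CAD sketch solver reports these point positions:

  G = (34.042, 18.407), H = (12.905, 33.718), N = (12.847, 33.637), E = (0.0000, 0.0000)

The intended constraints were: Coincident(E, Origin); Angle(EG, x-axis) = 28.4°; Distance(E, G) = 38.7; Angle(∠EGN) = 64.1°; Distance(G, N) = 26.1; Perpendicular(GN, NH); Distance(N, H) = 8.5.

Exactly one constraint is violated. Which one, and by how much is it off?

Distance(N, H) = 8.5 — off by 8.40.

E = (0.00, 0.00) ✓; EG at 28.40° ✓; |EG| = 38.70 ✓; ∠EGN = 64.10° ✓; |GN| = 26.10 ✓; ∠(GN, NH) = 89.90° ✓; |NH| = 0.09962 ✗.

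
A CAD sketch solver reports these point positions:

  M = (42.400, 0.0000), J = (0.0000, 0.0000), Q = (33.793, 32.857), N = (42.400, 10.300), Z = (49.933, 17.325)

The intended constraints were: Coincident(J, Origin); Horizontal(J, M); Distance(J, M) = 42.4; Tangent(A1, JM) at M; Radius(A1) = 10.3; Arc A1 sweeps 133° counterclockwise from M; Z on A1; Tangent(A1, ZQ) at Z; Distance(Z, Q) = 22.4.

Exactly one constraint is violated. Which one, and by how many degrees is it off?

Tangent(A1, ZQ) at Z — off by 3.10°.

J = (0.00, 0.00) ✓; J.y = 0.00, M.y = 0.00 ✓; |JM| = 42.40 ✓; ∠(NM, MJ) = 90.00° ✓; |NM| = 10.30 ✓; bearing(N→Z) − bearing(N→M) = 133.0° ✓; |NZ| = 10.30 ✓; ∠(NZ, ZQ) = 86.90° ✗; |ZQ| = 22.40 ✓.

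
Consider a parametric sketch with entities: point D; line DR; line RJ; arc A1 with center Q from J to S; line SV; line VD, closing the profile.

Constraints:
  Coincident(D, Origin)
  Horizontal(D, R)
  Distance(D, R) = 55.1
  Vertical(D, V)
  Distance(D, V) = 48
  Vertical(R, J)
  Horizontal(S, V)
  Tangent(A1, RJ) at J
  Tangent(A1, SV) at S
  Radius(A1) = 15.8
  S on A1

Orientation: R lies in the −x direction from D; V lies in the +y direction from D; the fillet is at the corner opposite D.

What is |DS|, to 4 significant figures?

62.04

The virtual corner opposite D is at (-55.10, 48.00). Since A1 is tangent to RJ there, QJ ⟂ RJ and the tangent condition forces QS to be normal to SV, with radius 15.8, so the center Q sits 15.8 in from both sides at Q = (-39.30, 32.20). That places the tangent points at J = (-55.10, 32.20) on RJ and S = (-39.30, 48.00) on SV. Then |DS| = |S − D| = 62.04.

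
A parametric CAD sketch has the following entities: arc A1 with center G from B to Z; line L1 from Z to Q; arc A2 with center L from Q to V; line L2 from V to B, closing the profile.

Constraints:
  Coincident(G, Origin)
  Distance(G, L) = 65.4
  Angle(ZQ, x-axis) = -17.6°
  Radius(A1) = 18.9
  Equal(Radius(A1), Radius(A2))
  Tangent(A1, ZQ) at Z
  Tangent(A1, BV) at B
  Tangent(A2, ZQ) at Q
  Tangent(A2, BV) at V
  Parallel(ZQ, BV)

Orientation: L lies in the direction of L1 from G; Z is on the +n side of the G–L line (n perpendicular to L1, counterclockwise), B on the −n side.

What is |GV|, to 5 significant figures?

68.076

Tangency of A1 to both parallel lines with radius 18.9 puts Z and B at G ± 18.9·n: Z = (5.7148, 18.015), B = (-5.7148, -18.015). Equal radii place Q and V the same way about L: Q = L + 18.9·n = (68.053, -1.7597), V = L − 18.9·n = (56.624, -37.790). Then |GV| = |V − G| = 68.076.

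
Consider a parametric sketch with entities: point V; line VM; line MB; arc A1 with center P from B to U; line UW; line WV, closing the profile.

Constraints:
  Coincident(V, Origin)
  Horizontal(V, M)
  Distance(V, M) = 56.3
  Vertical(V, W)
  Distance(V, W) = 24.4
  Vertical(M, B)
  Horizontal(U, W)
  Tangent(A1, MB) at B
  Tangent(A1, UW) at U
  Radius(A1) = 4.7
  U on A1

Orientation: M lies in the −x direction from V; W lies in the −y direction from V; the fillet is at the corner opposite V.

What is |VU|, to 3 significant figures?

57.1

V is at the origin; V and M share the same y with |VM| = 56.3 and M on the −x side, so M = (-56.3, 0.00). V and W share the same x with |VW| = 24.4 and W on the −y side, so W = (0.00, -24.4). The virtual corner opposite V is at (-56.3, -24.4). Since A1 is tangent to MB there, PB ⟂ MB and since A1 is tangent to UW there, PU ⟂ UW, with radius 4.7, so the center P sits 4.7 in from both sides at P = (-51.6, -19.7). That places the tangent points at B = (-56.3, -19.7) on MB and U = (-51.6, -24.4) on UW. Then |VU| = |U − V| = 57.1.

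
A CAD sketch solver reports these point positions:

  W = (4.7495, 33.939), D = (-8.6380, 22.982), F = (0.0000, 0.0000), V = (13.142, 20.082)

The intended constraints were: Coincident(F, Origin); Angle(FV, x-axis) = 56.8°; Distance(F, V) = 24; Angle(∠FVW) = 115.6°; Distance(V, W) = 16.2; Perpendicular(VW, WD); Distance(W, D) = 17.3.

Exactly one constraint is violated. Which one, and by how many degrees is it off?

Perpendicular(VW, WD) — off by 8.10°.

F = (0.00, 0.00) ✓; FV at 56.80° ✓; |FV| = 24.00 ✓; ∠FVW = 115.6° ✓; |VW| = 16.20 ✓; ∠(VW, WD) = 98.10° ✗; |WD| = 17.30 ✓.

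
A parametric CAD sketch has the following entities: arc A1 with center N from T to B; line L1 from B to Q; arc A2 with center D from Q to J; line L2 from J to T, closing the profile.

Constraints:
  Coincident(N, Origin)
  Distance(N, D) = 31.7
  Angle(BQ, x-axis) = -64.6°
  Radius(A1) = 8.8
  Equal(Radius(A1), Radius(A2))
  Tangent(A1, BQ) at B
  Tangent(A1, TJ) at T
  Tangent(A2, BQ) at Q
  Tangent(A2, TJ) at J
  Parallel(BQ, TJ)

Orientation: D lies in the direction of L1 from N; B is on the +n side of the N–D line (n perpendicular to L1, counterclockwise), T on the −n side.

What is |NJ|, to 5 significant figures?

32.899

Tangency of A1 to both parallel lines with radius 8.8 puts B and T at N ± 8.8·n: B = (7.9494, 3.7746), T = (-7.9494, -3.7746). Equal radii place Q and J the same way about D: Q = D + 8.8·n = (21.547, -24.861), J = D − 8.8·n = (5.6479, -32.410). Then |NJ| = |J − N| = 32.899.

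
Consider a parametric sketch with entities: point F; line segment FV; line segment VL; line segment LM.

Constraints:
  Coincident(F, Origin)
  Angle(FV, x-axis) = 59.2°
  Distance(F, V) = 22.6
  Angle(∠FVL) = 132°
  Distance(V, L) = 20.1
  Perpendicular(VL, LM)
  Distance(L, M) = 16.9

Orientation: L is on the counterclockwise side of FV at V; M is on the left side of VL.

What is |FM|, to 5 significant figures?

35.223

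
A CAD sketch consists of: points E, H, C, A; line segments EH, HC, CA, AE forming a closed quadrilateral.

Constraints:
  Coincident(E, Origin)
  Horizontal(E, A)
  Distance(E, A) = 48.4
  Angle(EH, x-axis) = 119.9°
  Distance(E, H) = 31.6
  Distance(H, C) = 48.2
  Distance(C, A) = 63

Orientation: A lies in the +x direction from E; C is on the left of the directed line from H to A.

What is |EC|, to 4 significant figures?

61.36

Checks: E = (0.00, 0.00) ✓; |HC| = 48.20 ✓; |CA| = 63.00 ✓.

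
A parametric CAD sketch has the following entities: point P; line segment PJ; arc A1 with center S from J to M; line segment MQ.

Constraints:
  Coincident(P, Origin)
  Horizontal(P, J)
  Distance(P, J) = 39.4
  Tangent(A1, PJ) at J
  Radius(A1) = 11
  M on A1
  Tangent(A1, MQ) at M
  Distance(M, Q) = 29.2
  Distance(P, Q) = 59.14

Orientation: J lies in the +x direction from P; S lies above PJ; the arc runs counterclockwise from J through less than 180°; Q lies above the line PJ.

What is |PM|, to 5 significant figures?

51.905

P is at the origin; PJ is horizontal with |PJ| = 39.4 and J on the +x side, so J = (39.400, 0.0000). Tangency of A1 to PJ means the radius SJ is perpendicular to PJ, so S = J + (0, 11) = (39.400, 11.000). Since SM ⟂ MQ (tangency), |SQ| = √(11.0² + 29.2²) = 31.203 regardless of where M sits on A1. So Q lies on both circle(P, 59.14) and circle(S, 31.203); the above-PJ intersection is Q = (41.502, 42.132). M is the foot of the tangent from Q: M = (49.932, 14.176).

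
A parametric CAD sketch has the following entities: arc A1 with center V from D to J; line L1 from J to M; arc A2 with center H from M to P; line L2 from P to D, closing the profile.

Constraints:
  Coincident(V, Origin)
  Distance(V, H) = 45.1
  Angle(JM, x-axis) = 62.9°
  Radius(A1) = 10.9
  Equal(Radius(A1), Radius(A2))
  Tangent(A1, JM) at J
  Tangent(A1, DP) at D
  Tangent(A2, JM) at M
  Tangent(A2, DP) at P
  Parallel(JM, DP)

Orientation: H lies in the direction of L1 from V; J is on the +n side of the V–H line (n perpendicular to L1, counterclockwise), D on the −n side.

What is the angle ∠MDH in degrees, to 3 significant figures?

12.2°

Tangency of A1 to both parallel lines with radius 10.9 puts J and D at V ± 10.9·n: J = (-9.70, 4.97), D = (9.70, -4.97). Equal radii place M and P the same way about H: M = H + 10.9·n = (10.8, 45.1), P = H − 10.9·n = (30.2, 35.2). Then cos ∠MDH = DM·DH / (|DM||DH|), giving 12.2°.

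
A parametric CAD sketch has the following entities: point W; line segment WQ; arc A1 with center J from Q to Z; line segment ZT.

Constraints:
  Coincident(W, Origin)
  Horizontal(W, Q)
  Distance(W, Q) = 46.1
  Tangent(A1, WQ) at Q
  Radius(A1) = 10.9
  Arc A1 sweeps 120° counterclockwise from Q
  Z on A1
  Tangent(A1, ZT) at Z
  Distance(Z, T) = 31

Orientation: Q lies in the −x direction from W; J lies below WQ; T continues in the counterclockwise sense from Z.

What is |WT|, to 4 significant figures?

58.90

On A1, Q sits at bearing 90° from J; a 120° counterclockwise sweep puts Z at bearing 210°, so Z = J + 10.9·(cos 210°, sin 210°) = (-55.54, -16.35). A1 meets ZT tangentially, so JZ is at right angles to ZT, so ZT runs along (−sin 210°, cos 210°); with |ZT| = 31.0, T = (-40.04, -43.20). Then |WT| = |T − W| = 58.90.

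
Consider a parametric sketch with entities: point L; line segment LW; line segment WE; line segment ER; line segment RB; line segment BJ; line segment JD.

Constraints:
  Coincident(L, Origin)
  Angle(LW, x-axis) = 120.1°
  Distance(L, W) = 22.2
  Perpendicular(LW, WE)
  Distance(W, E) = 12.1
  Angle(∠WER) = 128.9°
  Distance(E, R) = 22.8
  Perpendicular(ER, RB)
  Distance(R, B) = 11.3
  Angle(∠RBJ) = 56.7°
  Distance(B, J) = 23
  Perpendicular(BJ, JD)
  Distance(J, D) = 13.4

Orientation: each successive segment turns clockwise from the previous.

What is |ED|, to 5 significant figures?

16.627

∠RBJ = 56.7° gives BJ at 125.70° from the x-axis; with |BJ| = 23.0, J = (3.1494, 25.232). The perpendicularity gives JD at right angles to BJ, so JD runs at 35.700°; with |JD| = 13.4, D = (14.031, 33.052). Then |ED| = |D − E| = 16.627.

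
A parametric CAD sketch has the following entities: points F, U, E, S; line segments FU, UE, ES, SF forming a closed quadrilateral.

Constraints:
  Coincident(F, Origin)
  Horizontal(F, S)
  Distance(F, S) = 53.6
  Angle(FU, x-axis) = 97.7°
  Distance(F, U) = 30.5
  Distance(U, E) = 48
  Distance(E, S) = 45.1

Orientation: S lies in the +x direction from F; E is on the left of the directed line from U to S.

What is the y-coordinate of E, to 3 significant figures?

43.6

F is at the origin; FS is horizontal with |FS| = 53.6 and S in +x, so S = (53.6, 0). FU runs at 97.7° with |FU| = 30.5, so U = (-4.09, 30.2). E is determined by |UE| = 48.0 and |ES| = 45.1 together: it lies at the intersection of circle(U, 48.0) and circle(S, 45.1). With |US| = 65.1, the foot of the radical line on US is 34.6 from U and the perpendicular offset is √(48.0² − 34.6²) = 33.2. Taking the left-of-US solution: E = (42.0, 43.6).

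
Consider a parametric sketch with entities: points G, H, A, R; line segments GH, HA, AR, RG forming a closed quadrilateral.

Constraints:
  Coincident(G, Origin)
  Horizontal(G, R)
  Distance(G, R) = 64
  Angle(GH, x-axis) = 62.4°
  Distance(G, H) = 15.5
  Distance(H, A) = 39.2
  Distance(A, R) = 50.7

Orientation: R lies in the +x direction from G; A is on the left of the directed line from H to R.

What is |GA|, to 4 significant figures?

54.19

G is at the origin; GR is horizontal with |GR| = 64.0 and R in +x, so R = (64.0, 0). GH runs at 62.4° with |GH| = 15.5, so H = (7.181, 13.74). A is determined by |HA| = 39.2 and |AR| = 50.7 together: it lies at the intersection of circle(H, 39.2) and circle(R, 50.7). With |HR| = 58.46, the foot of the radical line on HR is 20.38 from H and the perpendicular offset is √(39.2² − 20.38²) = 33.48. Taking the left-of-HR solution: A = (34.86, 41.49).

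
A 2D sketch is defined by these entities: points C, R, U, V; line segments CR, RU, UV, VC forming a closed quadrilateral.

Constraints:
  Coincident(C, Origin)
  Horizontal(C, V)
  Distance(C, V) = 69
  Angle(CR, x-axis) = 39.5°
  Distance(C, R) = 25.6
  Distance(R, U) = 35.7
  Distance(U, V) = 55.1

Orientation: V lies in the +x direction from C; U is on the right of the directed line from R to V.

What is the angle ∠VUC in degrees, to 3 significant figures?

111°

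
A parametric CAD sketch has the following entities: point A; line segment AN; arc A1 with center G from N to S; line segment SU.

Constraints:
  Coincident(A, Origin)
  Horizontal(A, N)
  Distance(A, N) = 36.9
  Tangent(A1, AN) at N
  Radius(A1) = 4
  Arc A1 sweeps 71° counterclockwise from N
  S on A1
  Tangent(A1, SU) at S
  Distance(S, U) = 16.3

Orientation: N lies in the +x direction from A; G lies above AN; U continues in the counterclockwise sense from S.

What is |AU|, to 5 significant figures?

49.426

On A1, N sits at bearing -90° from G; a 71° counterclockwise sweep puts S at bearing -19°, so S = G + 4.0·(cos -19°, sin -19°) = (40.682, 2.6977). Since A1 is tangent to SU there, GS ⟂ SU, so SU runs along (−sin -19°, cos -19°); with |SU| = 16.3, U = (45.989, 18.110). Then |AU| = |U − A| = 49.426.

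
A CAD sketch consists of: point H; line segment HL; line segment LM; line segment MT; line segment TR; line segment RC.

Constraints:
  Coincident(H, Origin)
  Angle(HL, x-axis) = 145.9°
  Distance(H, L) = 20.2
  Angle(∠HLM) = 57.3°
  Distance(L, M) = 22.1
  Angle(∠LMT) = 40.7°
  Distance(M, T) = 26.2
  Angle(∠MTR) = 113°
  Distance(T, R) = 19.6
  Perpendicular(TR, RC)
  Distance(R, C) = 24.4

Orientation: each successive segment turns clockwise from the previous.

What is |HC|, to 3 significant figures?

34.2

H is at the origin; HL runs at 145.9° with length 20.2, so L = (-16.7, 11.3). ∠HLM = 57.3° gives LM at 23.2° from the x-axis; with |LM| = 22.1, M = (3.59, 20.0). ∠LMT = 40.7° gives MT at -116° from the x-axis; with |MT| = 26.2, T = (-7.94, -3.50). ∠MTR = 113.0° gives TR at 177° from the x-axis; with |TR| = 19.6, R = (-27.5, -2.44). TR ⟂ RC, so RC runs at 86.9°; with |RC| = 24.4, C = (-26.2, 21.9). Then |HC| = |C − H| = 34.2.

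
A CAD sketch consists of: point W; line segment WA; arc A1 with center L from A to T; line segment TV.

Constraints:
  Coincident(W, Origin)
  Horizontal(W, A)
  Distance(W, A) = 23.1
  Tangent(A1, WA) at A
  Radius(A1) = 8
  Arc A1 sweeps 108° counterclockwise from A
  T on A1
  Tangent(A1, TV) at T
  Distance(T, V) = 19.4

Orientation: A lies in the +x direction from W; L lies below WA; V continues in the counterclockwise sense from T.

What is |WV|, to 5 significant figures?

36.030

W is at the origin; W and A share the same y with |WA| = 23.1 and A on the +x side, so A = (23.100, 0.0000). The tangent condition forces LA to be normal to WA, so L = A + (0, -8) = (23.100, -8.0000). On A1, A sits at bearing 90° from L; a 108° counterclockwise sweep puts T at bearing 198°, so T = L + 8.0·(cos 198°, sin 198°) = (15.492, -10.472). Since A1 is tangent to TV there, LT ⟂ TV, so TV runs along (−sin 198°, cos 198°); with |TV| = 19.4, V = (21.486, -28.923). Then |WV| = |V − W| = 36.030.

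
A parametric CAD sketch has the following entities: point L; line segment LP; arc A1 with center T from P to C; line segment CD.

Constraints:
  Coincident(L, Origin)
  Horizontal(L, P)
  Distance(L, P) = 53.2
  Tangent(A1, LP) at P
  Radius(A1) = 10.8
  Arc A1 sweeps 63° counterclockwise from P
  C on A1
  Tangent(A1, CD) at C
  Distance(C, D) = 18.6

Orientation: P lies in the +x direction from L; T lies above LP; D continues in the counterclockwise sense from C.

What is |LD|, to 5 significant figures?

74.725

On A1, P sits at bearing -90° from T; a 63° counterclockwise sweep puts C at bearing -27°, so C = T + 10.8·(cos -27°, sin -27°) = (62.823, 5.8969). Tangency of A1 to CD means the radius TC is perpendicular to CD, so CD runs along (−sin -27°, cos -27°); with |CD| = 18.6, D = (71.267, 22.470). Then |LD| = |D − L| = 74.725.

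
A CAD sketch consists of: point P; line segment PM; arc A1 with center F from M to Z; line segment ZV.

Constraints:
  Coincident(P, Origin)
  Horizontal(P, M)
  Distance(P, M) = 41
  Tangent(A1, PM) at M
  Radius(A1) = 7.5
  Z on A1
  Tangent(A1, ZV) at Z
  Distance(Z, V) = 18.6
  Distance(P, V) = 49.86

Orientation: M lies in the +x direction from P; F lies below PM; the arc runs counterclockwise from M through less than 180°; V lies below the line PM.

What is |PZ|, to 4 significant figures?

35.70

Checks: |FZ| = 7.500 ✓; ∠(FZ, ZV) = 90.00° ✓; |ZV| = 18.60 ✓; |PV| = 49.86 ✓.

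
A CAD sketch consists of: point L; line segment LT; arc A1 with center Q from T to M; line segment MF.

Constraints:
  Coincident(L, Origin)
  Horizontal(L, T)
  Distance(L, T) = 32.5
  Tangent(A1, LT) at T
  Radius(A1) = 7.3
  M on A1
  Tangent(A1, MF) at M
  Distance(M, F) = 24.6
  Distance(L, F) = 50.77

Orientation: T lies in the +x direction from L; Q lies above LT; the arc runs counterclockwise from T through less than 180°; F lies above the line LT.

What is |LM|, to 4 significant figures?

40.48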